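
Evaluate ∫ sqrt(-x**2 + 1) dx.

x*sqrt(-x**2 + 1)/2 + asin(x)/2 + C

Substitute x = sin(θ), so dx = cos(θ) dθ and the radical becomes sqrt(-x**2 + 1) = cos(θ) by the Pythagorean identity.
Integrate the resulting trig expression in θ, then back-substitute θ = asin(x), sin(θ) = x, cos(θ) = sqrt(-x**2 + 1) (absorbing any constant into C).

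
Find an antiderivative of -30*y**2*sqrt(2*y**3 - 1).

-10*(2*y**3 - 1)**(3/2)/3 + C

Let u = 2*y**3 - 1, so du = (6*y**2) dy.
Rewriting, the integral becomes -5·∫ √u du = -5·(2/3)u^(3/2).
Substituting back, u = 2*y**3 - 1.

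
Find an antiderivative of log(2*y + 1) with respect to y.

y*log(2*y + 1) - y + log(2*y + 1)/2 + C

Use integration by parts with u = log(2*y + 1), dv = dy.
Then du = 2/(2*y + 1) dy and v = y.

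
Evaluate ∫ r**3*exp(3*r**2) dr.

(3*r**2 - 1)*exp(3*r**2)/18 + C

Let u = r², du = 2r dr; rewrite as (1/2)∫ u^1·exp(3u) du.
Now integrate by parts 1 time.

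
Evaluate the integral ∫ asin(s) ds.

Use integration by parts with u = arcsin(s), dv = ds.
Then du = 1/sqrt(-s**2 + 1) ds.

s*asin(s) + sqrt(-s**2 + 1) + C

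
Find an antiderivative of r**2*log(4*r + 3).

Use integration by parts with u = log(4*r + 3), dv = r**2 dr.
Then du = 4/(4*r + 3) dr and v = r**3/3.

r**3*log(4*r + 3)/3 - r**3/9 + r**2/8 - 3*r/16 + 9*log(4*r + 3)/64 + C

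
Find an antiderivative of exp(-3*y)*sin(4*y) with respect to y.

-3*exp(-3*y)*sin(4*y)/25 - 4*exp(-3*y)*cos(4*y)/25 + C

Let I denote the integral. Integrate by parts with u = sin(4*y), dv = exp(-3*y) dy, so v = -exp(-3*y)/3: I = -exp(-3*y)*sin(4*y)/3 + (4/3)·∫ exp(-3*y)*cos(4*y) dy.
Apply parts again with u = cos(4*y), dv = exp(-3*y) dy: ∫ exp(-3*y)*cos(4*y) dy = -exp(-3*y)*cos(4*y)/3 − (4/3)·I. Substituting back brings back I: I = -exp(-3*y)*sin(4*y)/3 - 4*exp(-3*y)*cos(4*y)/9 − (16/9)·I.
Solving for I: (1 + 16/9)·I equals the remaining terms, so I = (9/25)·(-exp(-3*y)*sin(4*y)/3 - 4*exp(-3*y)*cos(4*y)/9).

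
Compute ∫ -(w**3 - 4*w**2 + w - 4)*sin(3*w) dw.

w**3*cos(3*w)/3 - w**2*sin(3*w)/3 - 4*w**2*cos(3*w)/3 + 8*w*sin(3*w)/9 + w*cos(3*w)/9 - sin(3*w)/27 - 28*cos(3*w)/27 + C

Use integration by parts with u = w**3 - 4*w**2 + w - 4, dv = -sin(3*w) dw, so v = cos(3*w)/3.
Apply parts 3 times (tabular method): alternate signs, differentiate u down to 0, integrate dv up.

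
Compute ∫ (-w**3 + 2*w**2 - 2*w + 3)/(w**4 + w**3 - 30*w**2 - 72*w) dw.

Factor the denominator: w*(w - 6)*(w + 3)*(w + 4).
Partial-fraction decomposition: -107/(40*(w + 4)) + 2/(w + 3) - 17/(60*(w - 6)) - 1/(24*w).
Integrate each term: A/(w−a) contributes A·log|w−a|.

-log(w)/24 - 17*log(w - 6)/60 + 2*log(w + 3) - 107*log(w + 4)/40 + C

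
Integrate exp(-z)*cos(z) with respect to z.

exp(-z)*sin(z)/2 - exp(-z)*cos(z)/2 + C

Let I denote the integral. Integrate by parts with u = cos(z), dv = exp(-z) dz, so v = -exp(-z): I = -exp(-z)*cos(z) − ∫ exp(-z)*sin(z) dz.
Apply parts again with u = sin(z), dv = exp(-z) dz: ∫ exp(-z)*sin(z) dz = -exp(-z)*sin(z) + I. Substituting back brings back I: I = exp(-z)*sin(z) - exp(-z)*cos(z) − I.
Solving for I: (1 + 1)·I equals the remaining terms, so I = (1/2)·(exp(-z)*sin(z) - exp(-z)*cos(z)).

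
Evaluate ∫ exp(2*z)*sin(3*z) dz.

Let I denote the integral. Integrate by parts with u = sin(3*z), dv = exp(2*z) dz, so v = exp(2*z)/2: I = exp(2*z)*sin(3*z)/2 − (3/2)·∫ exp(2*z)*cos(3*z) dz.
Apply parts again with u = cos(3*z), dv = exp(2*z) dz: ∫ exp(2*z)*cos(3*z) dz = exp(2*z)*cos(3*z)/2 + (3/2)·I. Substituting back brings back I: I = exp(2*z)*sin(3*z)/2 - 3*exp(2*z)*cos(3*z)/4 − (9/4)·I.
Solving for I: (1 + 9/4)·I equals the remaining terms, so I = (4/13)·(exp(2*z)*sin(3*z)/2 - 3*exp(2*z)*cos(3*z)/4).

2*exp(2*z)*sin(3*z)/13 - 3*exp(2*z)*cos(3*z)/13 + C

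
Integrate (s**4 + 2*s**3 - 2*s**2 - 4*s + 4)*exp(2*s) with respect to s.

(s**4 - 2*s**2 - 2*s + 5)*exp(2*s)/2 + C

Use integration by parts with u = s**4 + 2*s**3 - 2*s**2 - 4*s + 4, dv = exp(2*s) ds, so v = exp(2*s)/2.
Apply parts 4 times (tabular method): alternate signs, differentiate u down to 0, integrate dv up.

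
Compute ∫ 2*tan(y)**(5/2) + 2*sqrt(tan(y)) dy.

Let u = tan(y), so du = (tan(y)**2 + 1) dy.
Rewriting, the integral becomes 2·∫ √u du = 2·(2/3)u^(3/2).
Substituting back, u = tan(y).

4*tan(y)**(3/2)/3 + C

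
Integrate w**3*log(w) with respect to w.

w**4*log(w)/4 - w**4/16 + C

Use integration by parts with u = log(w), dv = w**3 dw.
Then du = 1/w dw and v = w**4/4.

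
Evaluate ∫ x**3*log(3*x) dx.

Use integration by parts with u = log(3*x), dv = x**3 dx.
Then du = 1/x dx and v = x**4/4.

x**4*(log(x) + log(3))/4 - x**4/16 + C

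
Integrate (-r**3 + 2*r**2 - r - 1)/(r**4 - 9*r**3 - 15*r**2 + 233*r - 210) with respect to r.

Factor the denominator: (r - 7)*(r - 6)*(r - 1)*(r + 5).
Partial-fraction decomposition: -179/(792*(r + 5)) - 1/(180*(r - 1)) + 151/(55*(r - 6)) - 253/(72*(r - 7)).
Integrate each term: A/(r−a) contributes A·log|r−a|.

-253*log(r - 7)/72 + 151*log(r - 6)/55 - log(r - 1)/180 - 179*log(r + 5)/792 + C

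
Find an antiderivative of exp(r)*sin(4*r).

exp(r)*sin(4*r)/17 - 4*exp(r)*cos(4*r)/17 + C

Let I denote the integral. Integrate by parts with u = sin(4*r), dv = exp(r) dr, so v = exp(r): I = exp(r)*sin(4*r) − 4·∫ exp(r)*cos(4*r) dr.
Apply parts again with u = cos(4*r), dv = exp(r) dr: ∫ exp(r)*cos(4*r) dr = exp(r)*cos(4*r) + 4·I. Substituting back brings back I: I = exp(r)*sin(4*r) - 4*exp(r)*cos(4*r) − 16·I.
Solving for I: (1 + 16)·I equals the remaining terms, so I = (1/17)·(exp(r)*sin(4*r) - 4*exp(r)*cos(4*r)).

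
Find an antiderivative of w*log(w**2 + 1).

w**2*log(w**2 + 1)/2 - w**2/2 + log(w**2 + 1)/2 + C

Let u = w**2 + 1, so du = (2*w) dw.
The integral becomes (1/2)·∫ log(u) du; integrate by parts with u′=log(u), dv′=du.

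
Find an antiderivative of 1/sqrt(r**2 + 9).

log(r + sqrt(r**2 + 9)) + C

Substitute r = 3·tan(θ), so dr = 3·sec(θ)^2 dθ and the radical becomes sqrt(r**2 + 9) = 3·sec(θ) by the Pythagorean identity.
Integrate the resulting trig expression in θ, then back-substitute tan(θ) = r/3, sec(θ) = sqrt(r**2 + 9)/3 (absorbing any constant into C).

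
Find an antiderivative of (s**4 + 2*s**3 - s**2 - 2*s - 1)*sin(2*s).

-s**4*cos(2*s)/2 + s**3*sin(2*s) - s**3*cos(2*s) + 3*s**2*sin(2*s)/2 + 2*s**2*cos(2*s) - 2*s*sin(2*s) + 5*s*cos(2*s)/2 - 5*sin(2*s)/4 - cos(2*s)/2 + C

Use integration by parts with u = s**4 + 2*s**3 - s**2 - 2*s - 1, dv = sin(2*s) ds, so v = -cos(2*s)/2.
Apply parts 4 times (tabular method): alternate signs, differentiate u down to 0, integrate dv up.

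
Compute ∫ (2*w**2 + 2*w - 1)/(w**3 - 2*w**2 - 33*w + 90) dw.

Factor the denominator: (w - 5)*(w - 3)*(w + 6).
Partial-fraction decomposition: 59/(99*(w + 6)) - 23/(18*(w - 3)) + 59/(22*(w - 5)).
Integrate each term: A/(w−a) contributes A·log|w−a|.

59*log(w - 5)/22 - 23*log(w - 3)/18 + 59*log(w + 6)/99 + C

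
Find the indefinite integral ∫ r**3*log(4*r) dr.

Use integration by parts with u = log(4*r), dv = r**3 dr.
Then du = 1/r dr and v = r**4/4.

r**4*(log(r) + 2*log(2))/4 - r**4/16 + C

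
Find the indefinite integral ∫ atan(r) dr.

Use integration by parts with u = arctan(r), dv = dr.
Then du = 1/(r**2 + 1) dr.

r*atan(r) - log(r**2 + 1)/2 + C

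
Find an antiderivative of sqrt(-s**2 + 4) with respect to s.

Substitute s = 2·sin(θ), so ds = 2·cos(θ) dθ and the radical becomes sqrt(-s**2 + 4) = 2·cos(θ) by the Pythagorean identity.
Integrate the resulting trig expression in θ, then back-substitute θ = asin(s/2), sin(θ) = s/2, cos(θ) = sqrt(-s**2 + 4)/2 (absorbing any constant into C).

s*sqrt(-s**2 + 4)/2 + 2*asin(s/2) + C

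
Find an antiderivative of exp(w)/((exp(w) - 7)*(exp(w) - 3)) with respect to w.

Let u = e^w, du = e^w dw.
The integral becomes ∫ du/((u-3)(u-7)); decompose into partial fractions.

log(exp(w) - 7)/4 - log(exp(w) - 3)/4 + C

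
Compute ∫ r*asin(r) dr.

Use integration by parts with u = arcsin(r), dv = r dr.
Then du = 1/sqrt(-r**2 + 1) dr.

r**2*asin(r)/2 + r*sqrt(-r**2 + 1)/4 - asin(r)/4 + C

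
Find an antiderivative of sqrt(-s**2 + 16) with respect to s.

Substitute s = 4·sin(θ), so ds = 4·cos(θ) dθ and the radical becomes sqrt(-s**2 + 16) = 4·cos(θ) by the Pythagorean identity.
Integrate the resulting trig expression in θ, then back-substitute θ = asin(s/4), sin(θ) = s/4, cos(θ) = sqrt(-s**2 + 16)/4 (absorbing any constant into C).

s*sqrt(-s**2 + 16)/2 + 8*asin(s/4) + C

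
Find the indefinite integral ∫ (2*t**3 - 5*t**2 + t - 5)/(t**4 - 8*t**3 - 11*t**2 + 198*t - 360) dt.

Factor the denominator: (t - 6)*(t - 4)*(t - 3)*(t + 5).
Partial-fraction decomposition: 35/(72*(t + 5)) + 7/(24*(t - 3)) - 47/(18*(t - 4)) + 23/(6*(t - 6)).
Integrate each term: A/(t−a) contributes A·log|t−a|.

23*log(t - 6)/6 - 47*log(t - 4)/18 + 7*log(t - 3)/24 + 35*log(t + 5)/72 + C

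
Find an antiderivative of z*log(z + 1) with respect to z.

z**2*log(z + 1)/2 - z**2/4 + z/2 - log(z + 1)/2 + C

Use integration by parts with u = log(z + 1), dv = z dz.
Then du = 1/(z + 1) dz and v = z**2/2.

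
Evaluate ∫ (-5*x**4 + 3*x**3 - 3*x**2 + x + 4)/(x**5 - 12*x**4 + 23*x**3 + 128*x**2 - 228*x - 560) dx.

-1852*log(x - 7)/81 + 1408*log(x - 5)/49 - 94*log(x - 4)/9 - 1691*log(x + 2)/3969 - 19/(63*x + 126) + C

Factor the denominator: (x - 7)*(x - 5)*(x - 4)*(x + 2)**2.
Partial-fraction decomposition: -1691/(3969*(x + 2)) + 19/(63*(x + 2)**2) - 94/(9*(x - 4)) + 1408/(49*(x - 5)) - 1852/(81*(x - 7)).
Integrate each term; A/(x−a) gives A·log|x−a|; A/(x−a)² gives −A/(x−a).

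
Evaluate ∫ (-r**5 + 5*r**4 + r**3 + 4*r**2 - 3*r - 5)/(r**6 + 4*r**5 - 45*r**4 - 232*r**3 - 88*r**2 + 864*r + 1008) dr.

-4289*log(r - 7)/52650 - 61*log(r - 2)/3200 - 3191*log(r + 2)/1296 + 661*log(r + 3)/150 - 14197*log(r + 6)/4992 - 121/(144*r + 288) + C

Factor the denominator: (r - 7)*(r - 2)*(r + 2)**2*(r + 3)*(r + 6).
Partial-fraction decomposition: -14197/(4992*(r + 6)) + 661/(150*(r + 3)) - 3191/(1296*(r + 2)) + 121/(144*(r + 2)**2) - 61/(3200*(r - 2)) - 4289/(52650*(r - 7)).
Integrate each term; A/(r−a) gives A·log|r−a|; A/(r−a)² gives −A/(r−a).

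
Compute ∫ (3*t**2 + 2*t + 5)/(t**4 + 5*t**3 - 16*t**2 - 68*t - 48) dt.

61*log(t - 4)/300 - 6*log(t + 1)/25 + 13*log(t + 2)/24 - 101*log(t + 6)/200 + C

Factor the denominator: (t - 4)*(t + 1)*(t + 2)*(t + 6).
Partial-fraction decomposition: -101/(200*(t + 6)) + 13/(24*(t + 2)) - 6/(25*(t + 1)) + 61/(300*(t - 4)).
Integrate each term: A/(t−a) contributes A·log|t−a|.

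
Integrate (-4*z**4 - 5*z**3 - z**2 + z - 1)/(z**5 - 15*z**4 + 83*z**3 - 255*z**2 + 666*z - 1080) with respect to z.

-1259*log(z - 6)/18 + 1573*log(z - 5)/17 - 1357*log(z - 4)/50 + 2123*log(z**2 + 9)/7650 + 739*atan(z/3)/3825 + C

Factor the denominator: (z - 6)*(z - 5)*(z - 4)*(z**2 + 9).
Partial-fraction decomposition: (2123*z + 2217)/(3825*(z**2 + 9)) - 1357/(50*(z - 4)) + 1573/(17*(z - 5)) - 1259/(18*(z - 6)).
Integrate each term; A/(z−a) gives A·log|z−a|; the (Bz+D)/(z²+p²) term gives a log and an atan.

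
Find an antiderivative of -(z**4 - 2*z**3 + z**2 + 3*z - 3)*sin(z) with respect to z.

z**4*cos(z) - 4*z**3*sin(z) - 2*z**3*cos(z) + 6*z**2*sin(z) - 11*z**2*cos(z) + 22*z*sin(z) + 15*z*cos(z) - 15*sin(z) + 19*cos(z) + C

Use integration by parts with u = z**4 - 2*z**3 + z**2 + 3*z - 3, dv = -sin(z) dz, so v = cos(z).
Apply parts 4 times (tabular method): alternate signs, differentiate u down to 0, integrate dv up.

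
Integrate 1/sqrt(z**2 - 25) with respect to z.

log(z + sqrt(z**2 - 25)) + C

Substitute z = 5·sec(θ), so dz = 5·sec(θ)*tan(θ) dθ and the radical becomes sqrt(z**2 - 25) = 5·tan(θ) by the Pythagorean identity.
Integrate the resulting trig expression in θ, then back-substitute sec(θ) = z/5, tan(θ) = sqrt(z**2 - 25)/5 (absorbing any constant into C).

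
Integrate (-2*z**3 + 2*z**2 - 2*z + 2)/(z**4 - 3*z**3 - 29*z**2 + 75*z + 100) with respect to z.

Factor the denominator: (z - 5)*(z - 4)*(z + 1)*(z + 5).
Partial-fraction decomposition: -13/(15*(z + 5)) + 1/(15*(z + 1)) + 34/(15*(z - 4)) - 52/(15*(z - 5)).
Integrate each term: A/(z−a) contributes A·log|z−a|.

-52*log(z - 5)/15 + 34*log(z - 4)/15 + log(z + 1)/15 - 13*log(z + 5)/15 + C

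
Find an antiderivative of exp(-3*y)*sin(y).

Let I denote the integral. Integrate by parts with u = sin(y), dv = exp(-3*y) dy, so v = -exp(-3*y)/3: I = -exp(-3*y)*sin(y)/3 + (1/3)·∫ exp(-3*y)*cos(y) dy.
Apply parts again with u = cos(y), dv = exp(-3*y) dy: ∫ exp(-3*y)*cos(y) dy = -exp(-3*y)*cos(y)/3 − (1/3)·I. Substituting back brings back I: I = -exp(-3*y)*sin(y)/3 - exp(-3*y)*cos(y)/9 − (1/9)·I.
Solving for I: (1 + 1/9)·I equals the remaining terms, so I = (9/10)·(-exp(-3*y)*sin(y)/3 - exp(-3*y)*cos(y)/9).

-3*exp(-3*y)*sin(y)/10 - exp(-3*y)*cos(y)/10 + C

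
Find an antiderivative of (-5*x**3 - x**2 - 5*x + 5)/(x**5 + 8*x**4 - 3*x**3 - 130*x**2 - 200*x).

-log(x)/40 - 13*log(x - 4)/72 + 17*log(x + 2)/36 - 4*log(x + 5)/15 + 14/(3*x + 15) + C

Factor the denominator: x*(x - 4)*(x + 2)*(x + 5)**2.
Partial-fraction decomposition: -4/(15*(x + 5)) - 14/(3*(x + 5)**2) + 17/(36*(x + 2)) - 13/(72*(x - 4)) - 1/(40*x).
Integrate each term; A/(x−a) gives A·log|x−a|; A/(x−a)² gives −A/(x−a).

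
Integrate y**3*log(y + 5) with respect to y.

y**4*log(y + 5)/4 - y**4/16 + 5*y**3/12 - 25*y**2/8 + 125*y/4 - 625*log(y + 5)/4 + C

Use integration by parts with u = log(y + 5), dv = y**3 dy.
Then du = 1/(y + 5) dy and v = y**4/4.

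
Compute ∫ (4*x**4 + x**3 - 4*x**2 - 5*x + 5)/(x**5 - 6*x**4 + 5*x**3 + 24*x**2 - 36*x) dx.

Factor the denominator: x*(x - 3)**2*(x - 2)*(x + 2).
Partial-fraction decomposition: 11/(40*(x + 2)) + 51/(8*(x - 2)) - 113/(45*(x - 3)) + 61/(3*(x - 3)**2) - 5/(36*x).
Integrate each term; A/(x−a) gives A·log|x−a|; A/(x−a)² gives −A/(x−a).

-5*log(x)/36 - 113*log(x - 3)/45 + 51*log(x - 2)/8 + 11*log(x + 2)/40 - 61/(3*x - 9) + C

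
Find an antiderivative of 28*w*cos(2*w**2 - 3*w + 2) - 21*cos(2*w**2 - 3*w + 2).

Let u = 2*w**2 - 3*w + 2, so du = (4*w - 3) dw.
Rewriting, the integral becomes 7·∫ cos(u) du = 7·sin(u).
Substituting back, u = 2*w**2 - 3*w + 2.

7*sin(2*w**2 - 3*w + 2) + C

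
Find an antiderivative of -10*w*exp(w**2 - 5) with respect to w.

Let u = w**2 - 5, so du = (2*w) dw.
Rewriting, the integral becomes -5·∫ e^u du = -5·e^u.
Substituting back, u = w**2 - 5.

-5*exp(w**2 - 5) + C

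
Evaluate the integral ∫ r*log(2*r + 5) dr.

Use integration by parts with u = log(2*r + 5), dv = r dr.
Then du = 2/(2*r + 5) dr and v = r**2/2.

r**2*log(2*r + 5)/2 - r**2/4 + 5*r/4 - 25*log(2*r + 5)/8 + C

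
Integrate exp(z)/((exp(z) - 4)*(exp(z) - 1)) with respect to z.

Let u = e^z, du = e^z dz.
The integral becomes ∫ du/((u-4)(u-1)); decompose into partial fractions.

log(exp(z) - 4)/3 - log(exp(z) - 1)/3 + C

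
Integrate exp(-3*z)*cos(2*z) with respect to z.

Let I denote the integral. Integrate by parts with u = cos(2*z), dv = exp(-3*z) dz, so v = -exp(-3*z)/3: I = -exp(-3*z)*cos(2*z)/3 − (2/3)·∫ exp(-3*z)*sin(2*z) dz.
Apply parts again with u = sin(2*z), dv = exp(-3*z) dz: ∫ exp(-3*z)*sin(2*z) dz = -exp(-3*z)*sin(2*z)/3 + (2/3)·I. Substituting back brings back I: I = 2*exp(-3*z)*sin(2*z)/9 - exp(-3*z)*cos(2*z)/3 − (4/9)·I.
Solving for I: (1 + 4/9)·I equals the remaining terms, so I = (9/13)·(2*exp(-3*z)*sin(2*z)/9 - exp(-3*z)*cos(2*z)/3).

2*exp(-3*z)*sin(2*z)/13 - 3*exp(-3*z)*cos(2*z)/13 + C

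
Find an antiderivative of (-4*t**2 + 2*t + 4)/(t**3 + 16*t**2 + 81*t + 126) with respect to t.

-19*log(t + 3)/6 + 152*log(t + 6)/3 - 103*log(t + 7)/2 + C

Factor the denominator: (t + 3)*(t + 6)*(t + 7).
Partial-fraction decomposition: -103/(2*(t + 7)) + 152/(3*(t + 6)) - 19/(6*(t + 3)).
Integrate each term: A/(t−a) contributes A·log|t−a|.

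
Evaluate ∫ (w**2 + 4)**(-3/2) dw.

Substitute w = 2·tan(θ), so dw = 2·sec(θ)^2 dθ and the radical becomes sqrt(w**2 + 4) = 2·sec(θ) by the Pythagorean identity.
Integrate the resulting trig expression in θ, then back-substitute tan(θ) = w/2, sec(θ) = sqrt(w**2 + 4)/2 (absorbing any constant into C).

w/(4*sqrt(w**2 + 4)) + C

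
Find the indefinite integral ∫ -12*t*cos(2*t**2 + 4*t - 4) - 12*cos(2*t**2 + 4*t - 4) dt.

Let u = 2*t**2 + 4*t - 4, so du = (4*t + 4) dt.
Rewriting, the integral becomes -3·∫ cos(u) du = -3·sin(u).
Substituting back, u = 2*t**2 + 4*t - 4.

-3*sin(2*t**2 + 4*t - 4) + C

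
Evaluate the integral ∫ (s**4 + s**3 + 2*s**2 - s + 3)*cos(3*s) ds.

s**4*sin(3*s)/3 + s**3*sin(3*s)/3 + 4*s**3*cos(3*s)/9 + 2*s**2*sin(3*s)/9 + s**2*cos(3*s)/3 - 5*s*sin(3*s)/9 + 4*s*cos(3*s)/27 + 77*sin(3*s)/81 - 5*cos(3*s)/27 + C

Use integration by parts with u = s**4 + s**3 + 2*s**2 - s + 3, dv = cos(3*s) ds, so v = sin(3*s)/3.
Apply parts 4 times (tabular method): alternate signs, differentiate u down to 0, integrate dv up.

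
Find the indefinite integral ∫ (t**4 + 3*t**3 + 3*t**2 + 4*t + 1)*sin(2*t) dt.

-t**4*cos(2*t)/2 + t**3*sin(2*t) - 3*t**3*cos(2*t)/2 + 9*t**2*sin(2*t)/4 + t*cos(2*t)/4 - sin(2*t)/8 - cos(2*t)/2 + C

Use integration by parts with u = t**4 + 3*t**3 + 3*t**2 + 4*t + 1, dv = sin(2*t) dt, so v = -cos(2*t)/2.
Apply parts 4 times (tabular method): alternate signs, differentiate u down to 0, integrate dv up.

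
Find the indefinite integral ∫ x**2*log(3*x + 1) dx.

Use integration by parts with u = log(3*x + 1), dv = x**2 dx.
Then du = 3/(3*x + 1) dx and v = x**3/3.

x**3*log(3*x + 1)/3 - x**3/9 + x**2/18 - x/27 + log(3*x + 1)/81 + C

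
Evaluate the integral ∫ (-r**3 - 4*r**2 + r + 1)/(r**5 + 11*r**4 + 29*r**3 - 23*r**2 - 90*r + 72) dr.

Factor the denominator: (r - 1)**2*(r + 3)*(r + 4)*(r + 6).
Partial-fraction decomposition: 67/(294*(r + 6)) + 3/(50*(r + 4)) - 11/(48*(r + 3)) - 1151/(19600*(r - 1)) - 3/(140*(r - 1)**2).
Integrate each term; A/(r−a) gives A·log|r−a|; A/(r−a)² gives −A/(r−a).

-1151*log(r - 1)/19600 - 11*log(r + 3)/48 + 3*log(r + 4)/50 + 67*log(r + 6)/294 + 3/(140*r - 140) + C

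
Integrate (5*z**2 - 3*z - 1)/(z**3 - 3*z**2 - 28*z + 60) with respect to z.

Factor the denominator: (z - 6)*(z - 2)*(z + 5).
Partial-fraction decomposition: 139/(77*(z + 5)) - 13/(28*(z - 2)) + 161/(44*(z - 6)).
Integrate each term: A/(z−a) contributes A·log|z−a|.

161*log(z - 6)/44 - 13*log(z - 2)/28 + 139*log(z + 5)/77 + C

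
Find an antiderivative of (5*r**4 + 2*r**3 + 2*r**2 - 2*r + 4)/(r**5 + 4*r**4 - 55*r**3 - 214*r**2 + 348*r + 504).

Factor the denominator: (r - 7)*(r - 2)*(r + 1)*(r + 6)**2.
Partial-fraction decomposition: 8319/(2600*(r + 6)) - 59/(5*(r + 6)**2) + 11/(600*(r + 1)) - 13/(120*(r - 2)) + 983/(520*(r - 7)).
Integrate each term; A/(r−a) gives A·log|r−a|; A/(r−a)² gives −A/(r−a).

983*log(r - 7)/520 - 13*log(r - 2)/120 + 11*log(r + 1)/600 + 8319*log(r + 6)/2600 + 59/(5*r + 30) + C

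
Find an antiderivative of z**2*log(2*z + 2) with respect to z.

z**3*log(2*z + 2)/3 - z**3/9 + z**2/6 - z/3 + log(z + 1)/3 + C

Use integration by parts with u = log(2*z + 2), dv = z**2 dz.
Then du = 2/(2*z + 2) dz and v = z**3/3.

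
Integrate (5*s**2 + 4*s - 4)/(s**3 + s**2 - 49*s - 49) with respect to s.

269*log(s - 7)/112 + log(s + 1)/16 + 71*log(s + 7)/28 + C

Factor the denominator: (s - 7)*(s + 1)*(s + 7).
Partial-fraction decomposition: 71/(28*(s + 7)) + 1/(16*(s + 1)) + 269/(112*(s - 7)).
Integrate each term: A/(s−a) contributes A·log|s−a|.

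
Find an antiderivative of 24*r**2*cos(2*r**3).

4*sin(2*r**3) + C

Let u = 2*r**3, so du = (6*r**2) dr.
Rewriting, the integral becomes 4·∫ cos(u) du = 4·sin(u).
Substituting back, u = 2*r**3.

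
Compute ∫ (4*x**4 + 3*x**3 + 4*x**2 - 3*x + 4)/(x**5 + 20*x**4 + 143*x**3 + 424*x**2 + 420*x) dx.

log(x)/105 - 11*log(x + 2)/20 + 374*log(x + 5)/5 - 2351*log(x + 6)/12 + 4398*log(x + 7)/35 + C

Factor the denominator: x*(x + 2)*(x + 5)*(x + 6)*(x + 7).
Partial-fraction decomposition: 4398/(35*(x + 7)) - 2351/(12*(x + 6)) + 374/(5*(x + 5)) - 11/(20*(x + 2)) + 1/(105*x).
Integrate each term: A/(x−a) contributes A·log|x−a|.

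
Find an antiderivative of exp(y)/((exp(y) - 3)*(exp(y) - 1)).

log(exp(y) - 3)/2 - log(exp(y) - 1)/2 + C

Let u = e^y, du = e^y dy.
The integral becomes ∫ du/((u-3)(u-1)); decompose into partial fractions.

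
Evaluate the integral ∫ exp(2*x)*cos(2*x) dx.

Let I denote the integral. Integrate by parts with u = cos(2*x), dv = exp(2*x) dx, so v = exp(2*x)/2: I = exp(2*x)*cos(2*x)/2 + ∫ exp(2*x)*sin(2*x) dx.
Apply parts again with u = sin(2*x), dv = exp(2*x) dx: ∫ exp(2*x)*sin(2*x) dx = exp(2*x)*sin(2*x)/2 − I. Substituting back brings back I: I = exp(2*x)*sin(2*x)/2 + exp(2*x)*cos(2*x)/2 − I.
Solving for I: (1 + 1)·I equals the remaining terms, so I = (1/2)·(exp(2*x)*sin(2*x)/2 + exp(2*x)*cos(2*x)/2).

exp(2*x)*sin(2*x)/4 + exp(2*x)*cos(2*x)/4 + C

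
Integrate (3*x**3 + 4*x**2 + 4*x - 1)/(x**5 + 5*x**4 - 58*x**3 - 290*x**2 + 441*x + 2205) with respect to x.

313*log(x - 7)/1680 - log(x - 3)/15 - 29*log(x + 3)/240 + 37*log(x + 5)/48 - 431*log(x + 7)/560 + C

Factor the denominator: (x - 7)*(x - 3)*(x + 3)*(x + 5)*(x + 7).
Partial-fraction decomposition: -431/(560*(x + 7)) + 37/(48*(x + 5)) - 29/(240*(x + 3)) - 1/(15*(x - 3)) + 313/(1680*(x - 7)).
Integrate each term: A/(x−a) contributes A·log|x−a|.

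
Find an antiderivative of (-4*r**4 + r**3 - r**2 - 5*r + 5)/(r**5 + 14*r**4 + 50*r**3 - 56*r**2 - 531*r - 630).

Factor the denominator: (r - 3)*(r + 2)*(r + 3)*(r + 5)*(r + 7).
Partial-fraction decomposition: -2489/(100*(r + 7)) + 655/(24*(r + 5)) - 85/(12*(r + 3)) + 61/(75*(r + 2)) - 79/(600*(r - 3)).
Integrate each term: A/(r−a) contributes A·log|r−a|.

-79*log(r - 3)/600 + 61*log(r + 2)/75 - 85*log(r + 3)/12 + 655*log(r + 5)/24 - 2489*log(r + 7)/100 + C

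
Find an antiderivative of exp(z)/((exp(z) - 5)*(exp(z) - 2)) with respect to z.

Let u = e^z, du = e^z dz.
The integral becomes ∫ du/((u-2)(u-5)); decompose into partial fractions.

log(exp(z) - 5)/3 - log(exp(z) - 2)/3 + C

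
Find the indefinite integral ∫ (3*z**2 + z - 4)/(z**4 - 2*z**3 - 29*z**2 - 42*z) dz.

2*log(z)/21 + 5*log(z - 7)/21 + log(z + 2)/3 - 2*log(z + 3)/3 + C

Factor the denominator: z*(z - 7)*(z + 2)*(z + 3).
Partial-fraction decomposition: -2/(3*(z + 3)) + 1/(3*(z + 2)) + 5/(21*(z - 7)) + 2/(21*z).
Integrate each term: A/(z−a) contributes A·log|z−a|.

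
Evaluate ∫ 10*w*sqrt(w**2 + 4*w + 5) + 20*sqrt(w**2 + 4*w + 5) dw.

Let u = w**2 + 4*w + 5, so du = (2*w + 4) dw.
Rewriting, the integral becomes 5·∫ √u du = 5·(2/3)u^(3/2).
Substituting back, u = w**2 + 4*w + 5.

10*(w**2 + 4*w + 5)**(3/2)/3 + C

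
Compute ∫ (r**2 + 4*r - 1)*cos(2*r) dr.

Use integration by parts with u = r**2 + 4*r - 1, dv = cos(2*r) dr, so v = sin(2*r)/2.
Apply parts 2 times (tabular method): alternate signs, differentiate u down to 0, integrate dv up.

r**2*sin(2*r)/2 + 2*r*sin(2*r) + r*cos(2*r)/2 - 3*sin(2*r)/4 + cos(2*r) + C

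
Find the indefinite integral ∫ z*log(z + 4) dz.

Use integration by parts with u = log(z + 4), dv = z dz.
Then du = 1/(z + 4) dz and v = z**2/2.

z**2*log(z + 4)/2 - z**2/4 + 2*z - 8*log(z + 4) + C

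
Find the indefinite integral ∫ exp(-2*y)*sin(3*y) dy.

Let I denote the integral. Integrate by parts with u = sin(3*y), dv = exp(-2*y) dy, so v = -exp(-2*y)/2: I = -exp(-2*y)*sin(3*y)/2 + (3/2)·∫ exp(-2*y)*cos(3*y) dy.
Apply parts again with u = cos(3*y), dv = exp(-2*y) dy: ∫ exp(-2*y)*cos(3*y) dy = -exp(-2*y)*cos(3*y)/2 − (3/2)·I. Substituting back brings back I: I = -exp(-2*y)*sin(3*y)/2 - 3*exp(-2*y)*cos(3*y)/4 − (9/4)·I.
Solving for I: (1 + 9/4)·I equals the remaining terms, so I = (4/13)·(-exp(-2*y)*sin(3*y)/2 - 3*exp(-2*y)*cos(3*y)/4).

-2*exp(-2*y)*sin(3*y)/13 - 3*exp(-2*y)*cos(3*y)/13 + C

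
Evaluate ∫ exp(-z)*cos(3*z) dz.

Let I denote the integral. Integrate by parts with u = cos(3*z), dv = exp(-z) dz, so v = -exp(-z): I = -exp(-z)*cos(3*z) − 3·∫ exp(-z)*sin(3*z) dz.
Apply parts again with u = sin(3*z), dv = exp(-z) dz: ∫ exp(-z)*sin(3*z) dz = -exp(-z)*sin(3*z) + 3·I. Substituting back brings back I: I = 3*exp(-z)*sin(3*z) - exp(-z)*cos(3*z) − 9·I.
Solving for I: (1 + 9)·I equals the remaining terms, so I = (1/10)·(3*exp(-z)*sin(3*z) - exp(-z)*cos(3*z)).

3*exp(-z)*sin(3*z)/10 - exp(-z)*cos(3*z)/10 + C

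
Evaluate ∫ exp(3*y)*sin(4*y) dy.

Let I denote the integral. Integrate by parts with u = sin(4*y), dv = exp(3*y) dy, so v = exp(3*y)/3: I = exp(3*y)*sin(4*y)/3 − (4/3)·∫ exp(3*y)*cos(4*y) dy.
Apply parts again with u = cos(4*y), dv = exp(3*y) dy: ∫ exp(3*y)*cos(4*y) dy = exp(3*y)*cos(4*y)/3 + (4/3)·I. Substituting back brings back I: I = exp(3*y)*sin(4*y)/3 - 4*exp(3*y)*cos(4*y)/9 − (16/9)·I.
Solving for I: (1 + 16/9)·I equals the remaining terms, so I = (9/25)·(exp(3*y)*sin(4*y)/3 - 4*exp(3*y)*cos(4*y)/9).

3*exp(3*y)*sin(4*y)/25 - 4*exp(3*y)*cos(4*y)/25 + C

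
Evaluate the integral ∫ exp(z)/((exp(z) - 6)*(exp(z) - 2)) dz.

Let u = e^z, du = e^z dz.
The integral becomes ∫ du/((u-2)(u-6)); decompose into partial fractions.

log(exp(z) - 6)/4 - log(exp(z) - 2)/4 + C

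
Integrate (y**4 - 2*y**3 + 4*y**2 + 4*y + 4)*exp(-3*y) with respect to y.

Use integration by parts with u = y**4 - 2*y**3 + 4*y**2 + 4*y + 4, dv = exp(-3*y) dy, so v = -exp(-3*y)/3.
Apply parts 4 times (tabular method): alternate signs, differentiate u down to 0, integrate dv up.

(-27*y**4 + 18*y**3 - 90*y**2 - 168*y - 164)*exp(-3*y)/81 + C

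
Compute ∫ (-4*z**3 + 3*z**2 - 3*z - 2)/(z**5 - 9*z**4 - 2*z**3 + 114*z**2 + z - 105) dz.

-13*log(z - 7)/10 + 221*log(z - 5)/192 - log(z - 1)/32 - log(z + 1)/24 + 71*log(z + 3)/320 + C

Factor the denominator: (z - 7)*(z - 5)*(z - 1)*(z + 1)*(z + 3).
Partial-fraction decomposition: 71/(320*(z + 3)) - 1/(24*(z + 1)) - 1/(32*(z - 1)) + 221/(192*(z - 5)) - 13/(10*(z - 7)).
Integrate each term: A/(z−a) contributes A·log|z−a|.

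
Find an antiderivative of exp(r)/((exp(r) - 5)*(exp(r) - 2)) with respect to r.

Let u = e^r, du = e^r dr.
The integral becomes ∫ du/((u-2)(u-5)); decompose into partial fractions.

log(exp(r) - 5)/3 - log(exp(r) - 2)/3 + C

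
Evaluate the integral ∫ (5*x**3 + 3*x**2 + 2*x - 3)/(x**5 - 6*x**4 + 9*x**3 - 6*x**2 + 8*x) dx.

Factor the denominator: x*(x - 4)*(x - 2)*(x**2 + 1).
Partial-fraction decomposition: 3*(8*x - 19)/(85*(x**2 + 1)) - 53/(20*(x - 2)) + 373/(136*(x - 4)) - 3/(8*x).
Integrate each term; A/(x−a) gives A·log|x−a|; the (Bx+D)/(x²+p²) term gives a log and an atan.

-3*log(x)/8 + 373*log(x - 4)/136 - 53*log(x - 2)/20 + 12*log(x**2 + 1)/85 - 57*atan(x)/85 + C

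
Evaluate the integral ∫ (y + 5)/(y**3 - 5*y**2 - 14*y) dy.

-5*log(y)/14 + 4*log(y - 7)/21 + log(y + 2)/6 + C

Factor the denominator: y*(y - 7)*(y + 2).
Partial-fraction decomposition: 1/(6*(y + 2)) + 4/(21*(y - 7)) - 5/(14*y).
Integrate each term: A/(y−a) contributes A·log|y−a|.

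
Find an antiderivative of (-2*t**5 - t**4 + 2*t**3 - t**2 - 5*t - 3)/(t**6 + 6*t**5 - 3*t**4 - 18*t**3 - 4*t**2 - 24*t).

log(t)/8 - 81*log(t - 2)/320 + 7*log(t + 2)/32 - 4605*log(t + 6)/2368 - 27*log(t**2 + 1)/370 + 51*atan(t)/185 + C

Factor the denominator: t*(t - 2)*(t + 2)*(t + 6)*(t**2 + 1).
Partial-fraction decomposition: -3*(9*t - 17)/(185*(t**2 + 1)) - 4605/(2368*(t + 6)) + 7/(32*(t + 2)) - 81/(320*(t - 2)) + 1/(8*t).
Integrate each term; A/(t−a) gives A·log|t−a|; the (Bt+D)/(t²+p²) term gives a log and an atan.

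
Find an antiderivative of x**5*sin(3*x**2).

-x**4*cos(3*x**2)/6 + x**2*sin(3*x**2)/9 + cos(3*x**2)/27 + C

Let u = x², du = 2x dx; rewrite as (1/2)∫ u^2·sin(3u) du.
Now integrate by parts 2 times.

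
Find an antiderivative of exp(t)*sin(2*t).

exp(t)*sin(2*t)/5 - 2*exp(t)*cos(2*t)/5 + C

Let I denote the integral. Integrate by parts with u = sin(2*t), dv = exp(t) dt, so v = exp(t): I = exp(t)*sin(2*t) − 2·∫ exp(t)*cos(2*t) dt.
Apply parts again with u = cos(2*t), dv = exp(t) dt: ∫ exp(t)*cos(2*t) dt = exp(t)*cos(2*t) + 2·I. Substituting back brings back I: I = exp(t)*sin(2*t) - 2*exp(t)*cos(2*t) − 4·I.
Solving for I: (1 + 4)·I equals the remaining terms, so I = (1/5)·(exp(t)*sin(2*t) - 2*exp(t)*cos(2*t)).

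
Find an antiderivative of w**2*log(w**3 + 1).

w**3*log(w**3 + 1)/3 - w**3/3 + log(w**3 + 1)/3 + C

Let u = w**3 + 1, so du = (3*w**2) dw.
The integral becomes (1/3)·∫ log(u) du; integrate by parts with u′=log(u), dv′=du.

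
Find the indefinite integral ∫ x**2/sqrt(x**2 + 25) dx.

Substitute x = 5·tan(θ), so dx = 5·sec(θ)^2 dθ and the radical becomes sqrt(x**2 + 25) = 5·sec(θ) by the Pythagorean identity.
Integrate the resulting trig expression in θ, then back-substitute tan(θ) = x/5, sec(θ) = sqrt(x**2 + 25)/5 (absorbing any constant into C).

x*sqrt(x**2 + 25)/2 - 25*log(x + sqrt(x**2 + 25))/2 + C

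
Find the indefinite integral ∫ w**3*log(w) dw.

w**4*log(w)/4 - w**4/16 + C

Use integration by parts with u = log(w), dv = w**3 dw.
Then du = 1/w dw and v = w**4/4.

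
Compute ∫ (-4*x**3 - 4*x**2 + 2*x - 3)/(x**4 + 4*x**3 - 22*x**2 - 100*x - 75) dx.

-593*log(x - 5)/480 + 5*log(x + 1)/48 + 63*log(x + 3)/32 - 387*log(x + 5)/80 + C

Factor the denominator: (x - 5)*(x + 1)*(x + 3)*(x + 5).
Partial-fraction decomposition: -387/(80*(x + 5)) + 63/(32*(x + 3)) + 5/(48*(x + 1)) - 593/(480*(x - 5)).
Integrate each term: A/(x−a) contributes A·log|x−a|.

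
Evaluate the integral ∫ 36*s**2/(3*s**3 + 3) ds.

Let u = 3*s**3 + 3, so du = (9*s**2) ds.
Rewriting, the integral becomes 4·∫ 1/u du = 4·log(u).
Substituting back, u = 3*s**3 + 3.

4*log(3*s**3 + 3) + C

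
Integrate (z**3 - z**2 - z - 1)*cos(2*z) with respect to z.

Use integration by parts with u = z**3 - z**2 - z - 1, dv = cos(2*z) dz, so v = sin(2*z)/2.
Apply parts 3 times (tabular method): alternate signs, differentiate u down to 0, integrate dv up.

z**3*sin(2*z)/2 - z**2*sin(2*z)/2 + 3*z**2*cos(2*z)/4 - 5*z*sin(2*z)/4 - z*cos(2*z)/2 - sin(2*z)/4 - 5*cos(2*z)/8 + C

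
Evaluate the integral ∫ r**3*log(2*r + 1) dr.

r**4*log(2*r + 1)/4 - r**4/16 + r**3/24 - r**2/32 + r/32 - log(2*r + 1)/64 + C

Use integration by parts with u = log(2*r + 1), dv = r**3 dr.
Then du = 2/(2*r + 1) dr and v = r**4/4.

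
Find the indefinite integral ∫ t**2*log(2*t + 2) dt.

t**3*log(2*t + 2)/3 - t**3/9 + t**2/6 - t/3 + log(t + 1)/3 + C

Use integration by parts with u = log(2*t + 2), dv = t**2 dt.
Then du = 2/(2*t + 2) dt and v = t**3/3.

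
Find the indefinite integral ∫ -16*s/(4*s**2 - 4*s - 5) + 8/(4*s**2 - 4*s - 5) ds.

Let u = 4*s**2 - 4*s - 5, so du = (8*s - 4) ds.
Rewriting, the integral becomes -2·∫ 1/u du = -2·log(u).
Substituting back, u = 4*s**2 - 4*s - 5.

-2*log(4*s**2 - 4*s - 5) + C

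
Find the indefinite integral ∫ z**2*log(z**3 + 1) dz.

z**3*log(z**3 + 1)/3 - z**3/3 + log(z**3 + 1)/3 + C

Let u = z**3 + 1, so du = (3*z**2) dz.
The integral becomes (1/3)·∫ log(u) du; integrate by parts with u′=log(u), dv′=du.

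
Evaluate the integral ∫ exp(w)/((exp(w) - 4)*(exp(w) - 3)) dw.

Let u = e^w, du = e^w dw.
The integral becomes ∫ du/((u-4)(u-3)); decompose into partial fractions.

log(exp(w) - 4) - log(exp(w) - 3) + C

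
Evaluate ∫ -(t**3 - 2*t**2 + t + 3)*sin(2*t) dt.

t**3*cos(2*t)/2 - 3*t**2*sin(2*t)/4 - t**2*cos(2*t) + t*sin(2*t) - t*cos(2*t)/4 + sin(2*t)/8 + 2*cos(2*t) + C

Use integration by parts with u = t**3 - 2*t**2 + t + 3, dv = -sin(2*t) dt, so v = cos(2*t)/2.
Apply parts 3 times (tabular method): alternate signs, differentiate u down to 0, integrate dv up.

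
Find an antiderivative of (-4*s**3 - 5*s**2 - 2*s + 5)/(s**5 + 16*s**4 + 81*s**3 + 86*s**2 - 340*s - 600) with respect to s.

Factor the denominator: (s - 2)*(s + 2)*(s + 5)**2*(s + 6).
Partial-fraction decomposition: 701/(32*(s + 6)) - 3194/(147*(s + 5)) + 130/(7*(s + 5)**2) - 7/(48*(s + 2)) - 51/(1568*(s - 2)).
Integrate each term; A/(s−a) gives A·log|s−a|; A/(s−a)² gives −A/(s−a).

-51*log(s - 2)/1568 - 7*log(s + 2)/48 - 3194*log(s + 5)/147 + 701*log(s + 6)/32 - 130/(7*s + 35) + C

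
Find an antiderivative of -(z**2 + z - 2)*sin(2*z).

z**2*cos(2*z)/2 - z*sin(2*z)/2 + z*cos(2*z)/2 - sin(2*z)/4 - 5*cos(2*z)/4 + C

Use integration by parts with u = z**2 + z - 2, dv = -sin(2*z) dz, so v = cos(2*z)/2.
Apply parts 2 times (tabular method): alternate signs, differentiate u down to 0, integrate dv up.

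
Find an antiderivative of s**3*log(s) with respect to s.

Use integration by parts with u = log(s), dv = s**3 ds.
Then du = 1/s ds and v = s**4/4.

s**4*log(s)/4 - s**4/16 + C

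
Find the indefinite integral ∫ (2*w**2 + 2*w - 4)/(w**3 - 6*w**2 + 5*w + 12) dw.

36*log(w - 4)/5 - 5*log(w - 3) - log(w + 1)/5 + C

Factor the denominator: (w - 4)*(w - 3)*(w + 1).
Partial-fraction decomposition: -1/(5*(w + 1)) - 5/(w - 3) + 36/(5*(w - 4)).
Integrate each term: A/(w−a) contributes A·log|w−a|.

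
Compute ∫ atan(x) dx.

Use integration by parts with u = arctan(x), dv = dx.
Then du = 1/(x**2 + 1) dx.

x*atan(x) - log(x**2 + 1)/2 + C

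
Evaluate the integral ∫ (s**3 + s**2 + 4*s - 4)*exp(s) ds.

(s**3 - 2*s**2 + 8*s - 12)*exp(s) + C

Use integration by parts with u = s**3 + s**2 + 4*s - 4, dv = exp(s) ds, so v = exp(s).
Apply parts 3 times (tabular method): alternate signs, differentiate u down to 0, integrate dv up.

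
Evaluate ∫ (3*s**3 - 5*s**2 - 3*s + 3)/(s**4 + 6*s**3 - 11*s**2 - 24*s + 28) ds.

Factor the denominator: (s - 2)*(s - 1)*(s + 2)*(s + 7).
Partial-fraction decomposition: 125/(36*(s + 7)) - 7/(12*(s + 2)) + 1/(12*(s - 1)) + 1/(36*(s - 2)).
Integrate each term: A/(s−a) contributes A·log|s−a|.

log(s - 2)/36 + log(s - 1)/12 - 7*log(s + 2)/12 + 125*log(s + 7)/36 + C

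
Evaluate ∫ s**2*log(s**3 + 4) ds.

Let u = s**3 + 4, so du = (3*s**2) ds.
The integral becomes (1/3)·∫ log(u) du; integrate by parts with u′=log(u), dv′=du.

s**3*log(s**3 + 4)/3 - s**3/3 + 4*log(s**3 + 4)/3 + C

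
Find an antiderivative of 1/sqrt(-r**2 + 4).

Substitute r = 2·sin(θ), so dr = 2·cos(θ) dθ and the radical becomes sqrt(-r**2 + 4) = 2·cos(θ) by the Pythagorean identity.
Integrate the resulting trig expression in θ, then back-substitute θ = asin(r/2), sin(θ) = r/2, cos(θ) = sqrt(-r**2 + 4)/2 (absorbing any constant into C).

asin(r/2) + C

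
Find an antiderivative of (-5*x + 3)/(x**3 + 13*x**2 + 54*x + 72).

6*log(x + 3) - 23*log(x + 4)/2 + 11*log(x + 6)/2 + C

Factor the denominator: (x + 3)*(x + 4)*(x + 6).
Partial-fraction decomposition: 11/(2*(x + 6)) - 23/(2*(x + 4)) + 6/(x + 3).
Integrate each term: A/(x−a) contributes A·log|x−a|.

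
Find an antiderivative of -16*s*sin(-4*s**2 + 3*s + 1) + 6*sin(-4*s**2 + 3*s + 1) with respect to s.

-2*cos(-4*s**2 + 3*s + 1) + C

Let u = 4*s**2 - 3*s - 1, so du = (8*s - 3) ds.
Rewriting, the integral becomes 2·∫ sin(u) du = 2·-cos(u).
Substituting back, u = 4*s**2 - 3*s - 1.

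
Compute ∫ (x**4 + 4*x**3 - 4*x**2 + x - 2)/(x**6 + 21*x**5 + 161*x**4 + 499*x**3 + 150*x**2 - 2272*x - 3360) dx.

Factor the denominator: (x - 2)*(x + 3)*(x + 4)**2*(x + 5)*(x + 7).
Partial-fraction decomposition: -103/(81*(x + 7)) + 9/(14*(x + 5)) - 29/(27*(x + 4)) - 35/(9*(x + 4)**2) + 17/(10*(x + 3)) + 8/(2835*(x - 2)).
Integrate each term; A/(x−a) gives A·log|x−a|; A/(x−a)² gives −A/(x−a).

8*log(x - 2)/2835 + 17*log(x + 3)/10 - 29*log(x + 4)/27 + 9*log(x + 5)/14 - 103*log(x + 7)/81 + 35/(9*x + 36) + C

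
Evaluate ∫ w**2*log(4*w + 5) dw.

Use integration by parts with u = log(4*w + 5), dv = w**2 dw.
Then du = 4/(4*w + 5) dw and v = w**3/3.

w**3*log(4*w + 5)/3 - w**3/9 + 5*w**2/24 - 25*w/48 + 125*log(4*w + 5)/192 + C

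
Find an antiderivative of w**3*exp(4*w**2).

Let u = w², du = 2w dw; rewrite as (1/2)∫ u^1·exp(4u) du.
Now integrate by parts 1 time.

(4*w**2 - 1)*exp(4*w**2)/32 + C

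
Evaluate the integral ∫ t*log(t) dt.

Use integration by parts with u = log(t), dv = t dt.
Then du = 1/t dt and v = t**2/2.

t**2*log(t)/2 - t**2/4 + C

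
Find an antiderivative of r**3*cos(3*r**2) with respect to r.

Let u = r², du = 2r dr; rewrite as (1/2)∫ u^1·cos(3u) du.
Now integrate by parts 1 time.

r**2*sin(3*r**2)/6 + cos(3*r**2)/18 + C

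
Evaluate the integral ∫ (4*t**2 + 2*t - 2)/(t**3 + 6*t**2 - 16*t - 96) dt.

Factor the denominator: (t - 4)*(t + 4)*(t + 6).
Partial-fraction decomposition: 13/(2*(t + 6)) - 27/(8*(t + 4)) + 7/(8*(t - 4)).
Integrate each term: A/(t−a) contributes A·log|t−a|.

7*log(t - 4)/8 - 27*log(t + 4)/8 + 13*log(t + 6)/2 + C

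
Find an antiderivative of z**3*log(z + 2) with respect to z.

Use integration by parts with u = log(z + 2), dv = z**3 dz.
Then du = 1/(z + 2) dz and v = z**4/4.

z**4*log(z + 2)/4 - z**4/16 + z**3/6 - z**2/2 + 2*z - 4*log(z + 2) + C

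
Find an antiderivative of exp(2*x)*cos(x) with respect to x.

Let I denote the integral. Integrate by parts with u = cos(x), dv = exp(2*x) dx, so v = exp(2*x)/2: I = exp(2*x)*cos(x)/2 + (1/2)·∫ exp(2*x)*sin(x) dx.
Apply parts again with u = sin(x), dv = exp(2*x) dx: ∫ exp(2*x)*sin(x) dx = exp(2*x)*sin(x)/2 − (1/2)·I. Substituting back brings back I: I = exp(2*x)*sin(x)/4 + exp(2*x)*cos(x)/2 − (1/4)·I.
Solving for I: (1 + 1/4)·I equals the remaining terms, so I = (4/5)·(exp(2*x)*sin(x)/4 + exp(2*x)*cos(x)/2).

exp(2*x)*sin(x)/5 + 2*exp(2*x)*cos(x)/5 + C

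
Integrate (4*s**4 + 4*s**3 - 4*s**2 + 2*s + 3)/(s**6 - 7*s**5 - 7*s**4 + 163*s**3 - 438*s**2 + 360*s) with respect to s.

Factor the denominator: s*(s - 4)*(s - 3)**2*(s - 2)*(s + 5).
Partial-fraction decomposition: -631/(6720*(s + 5)) - 87/(28*(s - 2)) - 2659/(192*(s - 3)) - 135/(8*(s - 3)**2) + 409/(24*(s - 4)) + 1/(120*s).
Integrate each term; A/(s−a) gives A·log|s−a|; A/(s−a)² gives −A/(s−a).

log(s)/120 + 409*log(s - 4)/24 - 2659*log(s - 3)/192 - 87*log(s - 2)/28 - 631*log(s + 5)/6720 + 135/(8*s - 24) + C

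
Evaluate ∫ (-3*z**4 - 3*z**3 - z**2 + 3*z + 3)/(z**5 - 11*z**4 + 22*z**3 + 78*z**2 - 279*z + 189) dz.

-8257*log(z - 7)/960 + 1097*log(z - 3)/192 + log(z - 1)/96 - 59*log(z + 3)/480 - 107/(16*z - 48) + C

Factor the denominator: (z - 7)*(z - 3)**2*(z - 1)*(z + 3).
Partial-fraction decomposition: -59/(480*(z + 3)) + 1/(96*(z - 1)) + 1097/(192*(z - 3)) + 107/(16*(z - 3)**2) - 8257/(960*(z - 7)).
Integrate each term; A/(z−a) gives A·log|z−a|; A/(z−a)² gives −A/(z−a).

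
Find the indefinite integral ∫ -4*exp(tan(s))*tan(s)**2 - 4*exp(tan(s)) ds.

Let u = tan(s), so du = (tan(s)**2 + 1) ds.
Rewriting, the integral becomes -4·∫ e^u du = -4·e^u.
Substituting back, u = tan(s).

-4*exp(tan(s)) + C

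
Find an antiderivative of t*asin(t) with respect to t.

t**2*asin(t)/2 + t*sqrt(-t**2 + 1)/4 - asin(t)/4 + C

Use integration by parts with u = arcsin(t), dv = t dt.
Then du = 1/sqrt(-t**2 + 1) dt.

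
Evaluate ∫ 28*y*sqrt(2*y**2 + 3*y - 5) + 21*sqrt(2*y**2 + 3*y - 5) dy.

Let u = 2*y**2 + 3*y - 5, so du = (4*y + 3) dy.
Rewriting, the integral becomes 7·∫ √u du = 7·(2/3)u^(3/2).
Substituting back, u = 2*y**2 + 3*y - 5.

14*(2*y**2 + 3*y - 5)**(3/2)/3 + C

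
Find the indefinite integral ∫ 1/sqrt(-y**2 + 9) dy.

Substitute y = 3·sin(θ), so dy = 3·cos(θ) dθ and the radical becomes sqrt(-y**2 + 9) = 3·cos(θ) by the Pythagorean identity.
Integrate the resulting trig expression in θ, then back-substitute θ = asin(y/3), sin(θ) = y/3, cos(θ) = sqrt(-y**2 + 9)/3 (absorbing any constant into C).

asin(y/3) + C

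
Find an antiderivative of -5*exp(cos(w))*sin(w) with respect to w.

Let u = cos(w), so du = (-sin(w)) dw.
Rewriting, the integral becomes 5·∫ e^u du = 5·e^u.
Substituting back, u = cos(w).

5*exp(cos(w)) + C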